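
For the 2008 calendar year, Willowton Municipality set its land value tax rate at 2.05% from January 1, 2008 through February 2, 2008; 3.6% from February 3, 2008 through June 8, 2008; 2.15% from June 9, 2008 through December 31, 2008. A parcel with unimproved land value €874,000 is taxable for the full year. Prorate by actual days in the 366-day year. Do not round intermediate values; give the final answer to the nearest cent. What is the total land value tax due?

€23,109.66

January 1 – February 2, 2008: 33 days at 2.05% → €874,000 × 2.05% × 33/366 = €1,615.4672
February 3 – June 8, 2008: 127 days at 3.6% → €874,000 × 3.6% × 127/366 = €10,917.8361
June 9 – December 31, 2008: 206 days at 2.15% → €874,000 × 2.15% × 206/366 = €10,576.3552
Total = €23,109.6585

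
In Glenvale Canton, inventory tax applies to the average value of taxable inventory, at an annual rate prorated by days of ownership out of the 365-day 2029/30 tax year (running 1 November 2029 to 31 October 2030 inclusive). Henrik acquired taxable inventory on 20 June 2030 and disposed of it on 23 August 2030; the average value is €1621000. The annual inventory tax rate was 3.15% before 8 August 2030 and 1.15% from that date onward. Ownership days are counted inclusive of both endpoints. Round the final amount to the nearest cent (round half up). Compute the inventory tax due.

€7671.99

20 June – 7 August 2030: 49 days at 3.15% → €1621000 × 3.15% × 49/365 = €6854.8315
8 August – 23 August 2030: 16 days at 1.15% → €1621000 × 1.15% × 16/365 = €817.1616
Total = €7671.9932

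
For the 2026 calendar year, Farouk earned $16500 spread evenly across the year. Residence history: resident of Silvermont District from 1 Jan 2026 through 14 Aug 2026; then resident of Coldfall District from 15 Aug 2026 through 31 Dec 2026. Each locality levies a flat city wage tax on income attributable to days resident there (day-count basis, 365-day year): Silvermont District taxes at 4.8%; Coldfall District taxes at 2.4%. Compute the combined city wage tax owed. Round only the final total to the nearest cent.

Silvermont District, 1 Jan – 14 Aug 2026: 226 days → $16500 × 4.8% × 226/365 = $490.3890
Coldfall District, 15 Aug – 31 Dec 2026: 139 days → $16500 × 2.4% × 139/365 = $150.8055
Total = $641.1945

$641.19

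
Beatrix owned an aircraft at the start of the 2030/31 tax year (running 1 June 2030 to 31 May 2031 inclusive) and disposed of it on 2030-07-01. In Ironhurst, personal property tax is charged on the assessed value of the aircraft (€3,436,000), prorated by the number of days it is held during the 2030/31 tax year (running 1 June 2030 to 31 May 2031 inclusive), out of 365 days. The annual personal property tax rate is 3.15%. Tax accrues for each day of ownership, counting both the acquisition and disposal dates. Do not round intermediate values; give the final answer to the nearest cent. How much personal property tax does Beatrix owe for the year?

€9,192.48

Days held (2030-06-01 to 2030-07-01): 31 out of 365
Tax = €3,436,000 × 3.15% × 31/365 = €9,192.4767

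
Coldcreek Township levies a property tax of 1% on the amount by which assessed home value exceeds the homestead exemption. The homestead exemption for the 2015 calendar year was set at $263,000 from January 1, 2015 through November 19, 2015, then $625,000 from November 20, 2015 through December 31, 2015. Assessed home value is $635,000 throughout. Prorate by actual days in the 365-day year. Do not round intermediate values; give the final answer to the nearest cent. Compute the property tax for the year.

$3,303.45

January 1 – November 19, 2015: 323 days, exemption $263,000 → ($635,000 − $263,000) × 1% × 323/365 = $3,291.9452
November 20 – December 31, 2015: 42 days, exemption $625,000 → ($635,000 − $625,000) × 1% × 42/365 = $11.5068
Total = $3,303.4521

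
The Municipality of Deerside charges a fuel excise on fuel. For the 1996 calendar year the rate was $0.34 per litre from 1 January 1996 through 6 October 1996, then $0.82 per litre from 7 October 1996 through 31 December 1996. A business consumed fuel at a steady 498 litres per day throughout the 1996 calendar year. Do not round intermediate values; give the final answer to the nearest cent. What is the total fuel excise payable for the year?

$82,528.56

1 January – 6 October 1996: 280 days × 498 litres/day = 139,440 litres at $0.34/litre → $47,409.60
7 October – 31 December 1996: 86 days × 498 litres/day = 42,828 litres at $0.82/litre → $35,118.96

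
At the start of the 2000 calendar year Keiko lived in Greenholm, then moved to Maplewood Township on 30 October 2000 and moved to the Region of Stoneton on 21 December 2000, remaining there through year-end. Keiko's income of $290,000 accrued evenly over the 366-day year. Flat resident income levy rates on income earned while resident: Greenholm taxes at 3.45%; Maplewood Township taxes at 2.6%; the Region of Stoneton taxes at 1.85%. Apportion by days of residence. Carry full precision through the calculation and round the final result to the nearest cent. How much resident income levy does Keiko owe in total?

Greenholm, 1 January – 29 October 2000: 303 days → $290,000 × 3.45% × 303/366 = $8,282.8279
Maplewood Township, 30 October – 20 December 2000: 52 days → $290,000 × 2.6% × 52/366 = $1,071.2568
The Region of Stoneton, 21 December – 31 December 2000: 11 days → $290,000 × 1.85% × 11/366 = $161.2432
Total = $9,515.3279

$9,515.33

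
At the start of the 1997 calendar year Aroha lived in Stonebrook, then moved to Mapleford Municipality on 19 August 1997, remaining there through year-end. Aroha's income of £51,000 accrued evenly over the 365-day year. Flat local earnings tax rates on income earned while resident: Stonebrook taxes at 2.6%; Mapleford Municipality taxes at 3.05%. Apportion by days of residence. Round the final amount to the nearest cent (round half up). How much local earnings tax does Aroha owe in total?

Stonebrook, 1 January – 18 August 1997: 230 days → £51,000 × 2.6% × 230/365 = £835.5616
Mapleford Municipality, 19 August – 31 December 1997: 135 days → £51,000 × 3.05% × 135/365 = £575.3219
Total = £1,410.8836

£1,410.88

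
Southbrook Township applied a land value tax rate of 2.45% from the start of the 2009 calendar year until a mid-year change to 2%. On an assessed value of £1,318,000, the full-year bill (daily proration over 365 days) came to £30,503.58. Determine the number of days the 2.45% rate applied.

255 days

Let d = days at the first rate; then 365 − d days at the second rate.
£1,318,000 × [2.45%·d + 2%·(365−d)] / 365 = £30,503.58
Solving gives d = 255, so the new rate took effect on September 13, 2009.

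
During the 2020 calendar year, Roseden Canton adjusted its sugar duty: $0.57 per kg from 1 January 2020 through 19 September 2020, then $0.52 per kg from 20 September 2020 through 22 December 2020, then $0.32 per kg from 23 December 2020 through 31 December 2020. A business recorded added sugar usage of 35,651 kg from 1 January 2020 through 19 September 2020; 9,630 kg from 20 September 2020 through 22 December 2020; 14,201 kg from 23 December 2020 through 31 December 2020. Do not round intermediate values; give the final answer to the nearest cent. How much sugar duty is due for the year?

$29872.99

1 January – 19 September 2020: 35,651 kg at $0.57/kg → $20321.07
20 September – 22 December 2020: 9,630 kg at $0.52/kg → $5007.60
23 December – 31 December 2020: 14,201 kg at $0.32/kg → $4544.32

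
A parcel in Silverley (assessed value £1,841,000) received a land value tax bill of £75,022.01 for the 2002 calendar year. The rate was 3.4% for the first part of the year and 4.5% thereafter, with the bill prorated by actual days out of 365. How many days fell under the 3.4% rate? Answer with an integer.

141 days

Let d = days at the first rate; then 365 − d days at the second rate.
£1,841,000 × [3.4%·d + 4.5%·(365−d)] / 365 = £75,022.01
Solving gives d = 141, so the new rate took effect on 22 May 2002.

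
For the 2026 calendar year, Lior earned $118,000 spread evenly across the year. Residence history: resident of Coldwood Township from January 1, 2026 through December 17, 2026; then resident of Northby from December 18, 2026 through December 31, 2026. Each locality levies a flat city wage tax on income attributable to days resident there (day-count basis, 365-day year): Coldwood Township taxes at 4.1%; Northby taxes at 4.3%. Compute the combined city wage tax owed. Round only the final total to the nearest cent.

$4,847.05

Coldwood Township, January 1 – December 17, 2026: 351 days → $118,000 × 4.1% × 351/365 = $4,652.4329
Northby, December 18 – December 31, 2026: 14 days → $118,000 × 4.3% × 14/365 = $194.6192
Total = $4,847.0521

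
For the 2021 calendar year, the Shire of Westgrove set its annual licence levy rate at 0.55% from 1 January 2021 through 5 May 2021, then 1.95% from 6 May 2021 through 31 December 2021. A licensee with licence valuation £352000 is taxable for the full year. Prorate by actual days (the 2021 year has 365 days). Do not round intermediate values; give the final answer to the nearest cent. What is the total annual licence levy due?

1 January – 5 May 2021: 125 days at 0.55% → £352000 × 0.55% × 125/365 = £663.0137
6 May – 31 December 2021: 240 days at 1.95% → £352000 × 1.95% × 240/365 = £4513.3151
Total = £5176.3288

£5176.33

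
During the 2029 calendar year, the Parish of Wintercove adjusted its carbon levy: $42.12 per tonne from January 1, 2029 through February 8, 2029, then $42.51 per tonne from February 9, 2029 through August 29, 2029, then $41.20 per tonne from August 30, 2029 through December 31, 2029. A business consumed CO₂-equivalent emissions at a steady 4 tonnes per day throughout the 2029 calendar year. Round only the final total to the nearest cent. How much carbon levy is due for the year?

January 1 – February 8, 2029: 39 days × 4 tonnes/day = 156 tonnes at $42.12/tonne → $6,570.72
February 9 – August 29, 2029: 202 days × 4 tonnes/day = 808 tonnes at $42.51/tonne → $34,348.08
August 30 – December 31, 2029: 124 days × 4 tonnes/day = 496 tonnes at $41.20/tonne → $20,435.20

$61,354.00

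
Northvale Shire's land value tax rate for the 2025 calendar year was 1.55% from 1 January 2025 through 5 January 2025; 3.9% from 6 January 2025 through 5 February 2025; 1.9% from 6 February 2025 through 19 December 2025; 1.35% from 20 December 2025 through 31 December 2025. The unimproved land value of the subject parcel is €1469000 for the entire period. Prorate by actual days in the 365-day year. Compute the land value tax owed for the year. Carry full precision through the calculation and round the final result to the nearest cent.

€30070.23

1 January – 5 January 2025: 5 days at 1.55% → €1469000 × 1.55% × 5/365 = €311.9110
6 January – 5 February 2025: 31 days at 3.9% → €1469000 × 3.9% × 31/365 = €4865.8110
6 February – 19 December 2025: 317 days at 1.9% → €1469000 × 1.9% × 317/365 = €24240.5123
20 December – 31 December 2025: 12 days at 1.35% → €1469000 × 1.35% × 12/365 = €651.9945
Total = €30070.2288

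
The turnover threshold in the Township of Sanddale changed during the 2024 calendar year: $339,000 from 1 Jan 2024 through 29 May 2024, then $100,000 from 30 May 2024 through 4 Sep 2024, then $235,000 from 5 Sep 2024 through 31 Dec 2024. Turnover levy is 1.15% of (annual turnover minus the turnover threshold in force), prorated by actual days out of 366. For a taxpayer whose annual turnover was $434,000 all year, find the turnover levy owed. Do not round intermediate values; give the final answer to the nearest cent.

1 Jan – 29 May 2024: 150 days, exemption $339,000 → ($434,000 − $339,000) × 1.15% × 150/366 = $447.7459
30 May – 4 Sep 2024: 98 days, exemption $100,000 → ($434,000 − $100,000) × 1.15% × 98/366 = $1,028.4645
5 Sep – 31 Dec 2024: 118 days, exemption $235,000 → ($434,000 − $235,000) × 1.15% × 118/366 = $737.8224
Total = $2,214.0328

$2,214.03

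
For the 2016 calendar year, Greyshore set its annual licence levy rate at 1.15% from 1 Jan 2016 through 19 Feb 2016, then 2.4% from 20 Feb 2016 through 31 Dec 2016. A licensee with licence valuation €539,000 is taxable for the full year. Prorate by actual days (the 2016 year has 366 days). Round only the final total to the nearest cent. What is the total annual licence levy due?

€12,015.58

1 Jan – 19 Feb 2016: 50 days at 1.15% → €539,000 × 1.15% × 50/366 = €846.7896
20 Feb – 31 Dec 2016: 316 days at 2.4% → €539,000 × 2.4% × 316/366 = €11,168.7869
Total = €12,015.5765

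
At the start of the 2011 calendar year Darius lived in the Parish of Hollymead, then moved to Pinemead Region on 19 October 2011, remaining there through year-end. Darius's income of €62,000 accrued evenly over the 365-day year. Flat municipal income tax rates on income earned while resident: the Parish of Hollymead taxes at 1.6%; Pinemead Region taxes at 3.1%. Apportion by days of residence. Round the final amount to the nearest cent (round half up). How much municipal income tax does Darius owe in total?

€1,180.55

The Parish of Hollymead, 1 January – 18 October 2011: 291 days → €62,000 × 1.6% × 291/365 = €790.8822
Pinemead Region, 19 October – 31 December 2011: 74 days → €62,000 × 3.1% × 74/365 = €389.6658
Total = €1,180.5479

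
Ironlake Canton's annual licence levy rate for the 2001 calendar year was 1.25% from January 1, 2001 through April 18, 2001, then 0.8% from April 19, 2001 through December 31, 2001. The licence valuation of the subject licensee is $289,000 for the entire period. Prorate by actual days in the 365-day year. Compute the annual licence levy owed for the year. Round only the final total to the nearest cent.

January 1 – April 18, 2001: 108 days at 1.25% → $289,000 × 1.25% × 108/365 = $1,068.9041
April 19 – December 31, 2001: 257 days at 0.8% → $289,000 × 0.8% × 257/365 = $1,627.9014
Total = $2,696.8055

$2,696.81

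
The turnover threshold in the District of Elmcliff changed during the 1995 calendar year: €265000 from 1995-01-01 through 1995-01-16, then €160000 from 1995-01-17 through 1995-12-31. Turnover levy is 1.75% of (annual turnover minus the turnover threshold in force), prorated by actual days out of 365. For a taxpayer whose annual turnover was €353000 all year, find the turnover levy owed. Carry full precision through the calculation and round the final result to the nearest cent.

€3296.95

1995-01-01 to 1995-01-16: 16 days, exemption €265000 → (€353000 − €265000) × 1.75% × 16/365 = €67.5068
1995-01-17 to 1995-12-31: 349 days, exemption €160000 → (€353000 − €160000) × 1.75% × 349/365 = €3229.4452
Total = €3296.9521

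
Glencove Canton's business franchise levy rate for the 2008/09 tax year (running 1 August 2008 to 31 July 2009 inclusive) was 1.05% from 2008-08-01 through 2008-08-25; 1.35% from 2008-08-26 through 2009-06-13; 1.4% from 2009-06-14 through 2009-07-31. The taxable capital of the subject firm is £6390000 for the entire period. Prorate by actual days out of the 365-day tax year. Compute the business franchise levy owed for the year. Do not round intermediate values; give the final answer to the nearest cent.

2008-08-01 to 2008-08-25: 25 days at 1.05% → £6390000 × 1.05% × 25/365 = £4595.5479
2008-08-26 to 2009-06-13: 292 days at 1.35% → £6390000 × 1.35% × 292/365 = £69012.0000
2009-06-14 to 2009-07-31: 48 days at 1.4% → £6390000 × 1.4% × 48/365 = £11764.6027
Total = £85372.1507

£85372.15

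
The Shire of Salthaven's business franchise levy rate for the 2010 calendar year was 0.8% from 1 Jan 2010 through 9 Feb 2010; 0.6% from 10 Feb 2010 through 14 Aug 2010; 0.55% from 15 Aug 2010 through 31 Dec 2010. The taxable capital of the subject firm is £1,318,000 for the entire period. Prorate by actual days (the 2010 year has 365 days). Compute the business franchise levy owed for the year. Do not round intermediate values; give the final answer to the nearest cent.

£7,945.92

1 Jan – 9 Feb 2010: 40 days at 0.8% → £1,318,000 × 0.8% × 40/365 = £1,155.5068
10 Feb – 14 Aug 2010: 186 days at 0.6% → £1,318,000 × 0.6% × 186/365 = £4,029.8301
15 Aug – 31 Dec 2010: 139 days at 0.55% → £1,318,000 × 0.55% × 139/365 = £2,760.5781
Total = £7,945.9151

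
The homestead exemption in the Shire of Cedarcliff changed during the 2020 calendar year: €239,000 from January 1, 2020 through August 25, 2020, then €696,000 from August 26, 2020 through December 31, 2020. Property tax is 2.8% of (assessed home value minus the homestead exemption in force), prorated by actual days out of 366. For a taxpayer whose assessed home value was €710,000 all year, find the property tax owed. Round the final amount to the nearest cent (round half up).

€8,712.90

January 1 – August 25, 2020: 238 days, exemption €239,000 → (€710,000 − €239,000) × 2.8% × 238/366 = €8,575.8033
August 26 – December 31, 2020: 128 days, exemption €696,000 → (€710,000 − €696,000) × 2.8% × 128/366 = €137.0929
Total = €8,712.8962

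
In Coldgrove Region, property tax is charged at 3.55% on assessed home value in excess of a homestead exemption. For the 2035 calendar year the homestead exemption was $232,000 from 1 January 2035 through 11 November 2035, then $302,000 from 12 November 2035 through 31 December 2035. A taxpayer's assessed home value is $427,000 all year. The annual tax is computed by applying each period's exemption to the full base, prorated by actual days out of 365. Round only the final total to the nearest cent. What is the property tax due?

1 January – 11 November 2035: 315 days, exemption $232,000 → ($427,000 − $232,000) × 3.55% × 315/365 = $5,974.2123
12 November – 31 December 2035: 50 days, exemption $302,000 → ($427,000 − $302,000) × 3.55% × 50/365 = $607.8767
Total = $6,582.0890

$6,582.09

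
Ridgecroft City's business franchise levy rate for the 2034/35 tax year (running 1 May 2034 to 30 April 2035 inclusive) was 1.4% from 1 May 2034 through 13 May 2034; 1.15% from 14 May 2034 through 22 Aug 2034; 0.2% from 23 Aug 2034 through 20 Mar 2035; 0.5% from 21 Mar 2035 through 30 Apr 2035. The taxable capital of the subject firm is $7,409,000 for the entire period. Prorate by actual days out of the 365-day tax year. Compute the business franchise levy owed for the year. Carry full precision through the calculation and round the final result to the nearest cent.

$39,957.85

1 May – 13 May 2034: 13 days at 1.4% → $7,409,000 × 1.4% × 13/365 = $3,694.3507
14 May – 22 Aug 2034: 101 days at 1.15% → $7,409,000 × 1.15% × 101/365 = $23,576.8589
23 Aug 2034 – 20 Mar 2035: 210 days at 0.2% → $7,409,000 × 0.2% × 210/365 = $8,525.4247
21 Mar – 30 Apr 2035: 41 days at 0.5% → $7,409,000 × 0.5% × 41/365 = $4,161.2192
Total = $39,957.8534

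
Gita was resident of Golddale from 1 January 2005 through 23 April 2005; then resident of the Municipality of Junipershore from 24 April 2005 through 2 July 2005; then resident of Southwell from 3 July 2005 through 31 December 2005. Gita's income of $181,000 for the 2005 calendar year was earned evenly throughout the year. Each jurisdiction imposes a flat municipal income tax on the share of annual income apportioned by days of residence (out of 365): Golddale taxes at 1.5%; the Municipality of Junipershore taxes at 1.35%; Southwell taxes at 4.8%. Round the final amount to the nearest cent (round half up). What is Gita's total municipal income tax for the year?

$5,641.25

Golddale, 1 January – 23 April 2005: 113 days → $181,000 × 1.5% × 113/365 = $840.5342
The Municipality of Junipershore, 24 April – 2 July 2005: 70 days → $181,000 × 1.35% × 70/365 = $468.6164
Southwell, 3 July – 31 December 2005: 182 days → $181,000 × 4.8% × 182/365 = $4,332.0986
Total = $5,641.2493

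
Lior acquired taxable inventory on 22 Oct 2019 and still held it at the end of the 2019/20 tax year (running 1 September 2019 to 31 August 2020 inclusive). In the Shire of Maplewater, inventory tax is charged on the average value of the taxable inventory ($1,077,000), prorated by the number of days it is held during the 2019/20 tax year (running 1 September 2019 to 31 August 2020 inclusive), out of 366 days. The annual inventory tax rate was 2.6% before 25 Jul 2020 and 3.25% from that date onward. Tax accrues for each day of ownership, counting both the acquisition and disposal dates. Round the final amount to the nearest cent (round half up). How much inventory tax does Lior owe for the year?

22 Oct 2019 – 24 Jul 2020: 277 days at 2.6% → $1,077,000 × 2.6% × 277/366 = $21,192.7705
25 Jul – 31 Aug 2020: 38 days at 3.25% → $1,077,000 × 3.25% × 38/366 = $3,634.1393
Total = $24,826.9098

$24,826.91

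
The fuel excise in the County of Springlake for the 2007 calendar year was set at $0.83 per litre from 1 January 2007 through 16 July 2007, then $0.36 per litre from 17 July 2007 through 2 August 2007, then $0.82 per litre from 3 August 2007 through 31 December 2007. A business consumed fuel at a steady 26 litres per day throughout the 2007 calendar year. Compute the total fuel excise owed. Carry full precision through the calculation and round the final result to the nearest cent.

1 January – 16 July 2007: 197 days × 26 litres/day = 5,122 litres at $0.83/litre → $4251.26
17 July – 2 August 2007: 17 days × 26 litres/day = 442 litres at $0.36/litre → $159.12
3 August – 31 December 2007: 151 days × 26 litres/day = 3,926 litres at $0.82/litre → $3219.32

$7629.70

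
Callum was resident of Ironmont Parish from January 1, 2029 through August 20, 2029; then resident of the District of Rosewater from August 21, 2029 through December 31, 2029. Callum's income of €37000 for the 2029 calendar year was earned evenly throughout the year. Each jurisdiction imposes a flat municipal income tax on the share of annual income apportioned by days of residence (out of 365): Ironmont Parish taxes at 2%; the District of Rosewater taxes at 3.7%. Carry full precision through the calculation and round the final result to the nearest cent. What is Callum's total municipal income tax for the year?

€969.20

Ironmont Parish, January 1 – August 20, 2029: 232 days → €37000 × 2% × 232/365 = €470.3562
The District of Rosewater, August 21 – December 31, 2029: 133 days → €37000 × 3.7% × 133/365 = €498.8411
Total = €969.1973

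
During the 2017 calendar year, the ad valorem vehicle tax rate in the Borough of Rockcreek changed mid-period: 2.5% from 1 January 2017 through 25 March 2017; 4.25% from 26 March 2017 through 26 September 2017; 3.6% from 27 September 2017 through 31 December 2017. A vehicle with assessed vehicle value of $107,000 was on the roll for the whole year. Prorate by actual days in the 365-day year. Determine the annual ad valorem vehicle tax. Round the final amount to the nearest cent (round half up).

$3,933.64

1 January – 25 March 2017: 84 days at 2.5% → $107,000 × 2.5% × 84/365 = $615.6164
26 March – 26 September 2017: 185 days at 4.25% → $107,000 × 4.25% × 185/365 = $2,304.8973
27 September – 31 December 2017: 96 days at 3.6% → $107,000 × 3.6% × 96/365 = $1,013.1288
Total = $3,933.6425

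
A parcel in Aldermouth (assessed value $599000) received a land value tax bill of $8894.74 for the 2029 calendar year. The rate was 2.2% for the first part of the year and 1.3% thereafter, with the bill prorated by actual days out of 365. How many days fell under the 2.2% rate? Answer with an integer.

75 days

Let d = days at the first rate; then 365 − d days at the second rate.
$599000 × [2.2%·d + 1.3%·(365−d)] / 365 = $8894.74
Solving gives d = 75, so the new rate took effect on 17 March 2029.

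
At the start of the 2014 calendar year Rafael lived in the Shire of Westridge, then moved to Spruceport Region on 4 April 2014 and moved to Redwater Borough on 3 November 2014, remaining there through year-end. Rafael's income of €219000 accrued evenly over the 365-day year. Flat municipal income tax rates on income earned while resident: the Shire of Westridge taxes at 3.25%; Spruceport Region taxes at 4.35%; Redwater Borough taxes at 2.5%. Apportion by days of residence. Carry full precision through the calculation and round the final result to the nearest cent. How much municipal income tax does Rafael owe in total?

The Shire of Westridge, 1 January – 3 April 2014: 93 days → €219000 × 3.25% × 93/365 = €1813.5000
Spruceport Region, 4 April – 2 November 2014: 213 days → €219000 × 4.35% × 213/365 = €5559.3000
Redwater Borough, 3 November – 31 December 2014: 59 days → €219000 × 2.5% × 59/365 = €885.0000
Total = €8257.8000

€8257.80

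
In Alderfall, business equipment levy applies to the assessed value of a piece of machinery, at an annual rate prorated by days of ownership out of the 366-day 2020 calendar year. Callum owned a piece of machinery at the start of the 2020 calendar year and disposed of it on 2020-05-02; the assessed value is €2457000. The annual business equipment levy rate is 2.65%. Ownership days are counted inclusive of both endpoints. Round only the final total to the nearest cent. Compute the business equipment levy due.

Days held (2020-01-01 to 2020-05-02): 123 out of 366
Tax = €2457000 × 2.65% × 123/366 = €21881.3975

€21881.40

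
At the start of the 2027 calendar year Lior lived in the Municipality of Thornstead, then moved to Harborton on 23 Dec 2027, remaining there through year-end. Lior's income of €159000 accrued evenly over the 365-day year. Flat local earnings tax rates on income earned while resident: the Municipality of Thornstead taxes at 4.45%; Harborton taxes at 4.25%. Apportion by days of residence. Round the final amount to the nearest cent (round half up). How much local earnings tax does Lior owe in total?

The Municipality of Thornstead, 1 Jan – 22 Dec 2027: 356 days → €159000 × 4.45% × 356/365 = €6901.0356
Harborton, 23 Dec – 31 Dec 2027: 9 days → €159000 × 4.25% × 9/365 = €166.6233
Total = €7067.6589

€7067.66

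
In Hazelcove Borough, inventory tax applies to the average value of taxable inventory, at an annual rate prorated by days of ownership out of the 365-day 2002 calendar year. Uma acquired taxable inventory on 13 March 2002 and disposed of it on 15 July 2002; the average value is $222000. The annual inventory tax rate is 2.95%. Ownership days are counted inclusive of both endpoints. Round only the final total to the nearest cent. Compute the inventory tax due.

Days held (13 March – 15 July 2002): 125 out of 365
Tax = $222000 × 2.95% × 125/365 = $2242.8082

$2242.81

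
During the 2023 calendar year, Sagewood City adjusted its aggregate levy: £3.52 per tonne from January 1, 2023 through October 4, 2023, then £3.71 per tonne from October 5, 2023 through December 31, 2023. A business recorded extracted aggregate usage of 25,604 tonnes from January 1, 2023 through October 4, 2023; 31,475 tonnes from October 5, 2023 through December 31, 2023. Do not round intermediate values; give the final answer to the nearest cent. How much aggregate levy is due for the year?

January 1 – October 4, 2023: 25,604 tonnes at £3.52/tonne → £90,126.08
October 5 – December 31, 2023: 31,475 tonnes at £3.71/tonne → £116,772.25

£206,898.33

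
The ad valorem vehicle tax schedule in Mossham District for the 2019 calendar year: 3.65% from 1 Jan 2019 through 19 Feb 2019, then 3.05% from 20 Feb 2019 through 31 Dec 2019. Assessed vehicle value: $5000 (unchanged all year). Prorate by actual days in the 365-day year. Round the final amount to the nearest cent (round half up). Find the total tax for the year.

$156.61

1 Jan – 19 Feb 2019: 50 days at 3.65% → $5000 × 3.65% × 50/365 = $25.0000
20 Feb – 31 Dec 2019: 315 days at 3.05% → $5000 × 3.05% × 315/365 = $131.6096
Total = $156.6096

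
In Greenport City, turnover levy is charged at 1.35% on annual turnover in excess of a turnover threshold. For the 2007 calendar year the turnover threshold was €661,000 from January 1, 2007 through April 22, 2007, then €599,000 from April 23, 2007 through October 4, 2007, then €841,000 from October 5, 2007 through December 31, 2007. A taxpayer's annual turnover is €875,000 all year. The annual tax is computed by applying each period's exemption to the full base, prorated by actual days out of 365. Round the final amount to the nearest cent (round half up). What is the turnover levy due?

January 1 – April 22, 2007: 112 days, exemption €661,000 → (€875,000 − €661,000) × 1.35% × 112/365 = €886.4877
April 23 – October 4, 2007: 165 days, exemption €599,000 → (€875,000 − €599,000) × 1.35% × 165/365 = €1,684.3562
October 5 – December 31, 2007: 88 days, exemption €841,000 → (€875,000 − €841,000) × 1.35% × 88/365 = €110.6630
Total = €2,681.5068

€2,681.51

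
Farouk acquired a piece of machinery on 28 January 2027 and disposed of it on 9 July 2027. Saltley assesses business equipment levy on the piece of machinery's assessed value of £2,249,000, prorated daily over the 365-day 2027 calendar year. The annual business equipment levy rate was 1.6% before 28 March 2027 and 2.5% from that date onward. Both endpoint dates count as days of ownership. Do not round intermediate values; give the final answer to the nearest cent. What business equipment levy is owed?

£21,836.87

28 January – 27 March 2027: 59 days at 1.6% → £2,249,000 × 1.6% × 59/365 = £5,816.5918
28 March – 9 July 2027: 104 days at 2.5% → £2,249,000 × 2.5% × 104/365 = £16,020.2740
Total = £21,836.8658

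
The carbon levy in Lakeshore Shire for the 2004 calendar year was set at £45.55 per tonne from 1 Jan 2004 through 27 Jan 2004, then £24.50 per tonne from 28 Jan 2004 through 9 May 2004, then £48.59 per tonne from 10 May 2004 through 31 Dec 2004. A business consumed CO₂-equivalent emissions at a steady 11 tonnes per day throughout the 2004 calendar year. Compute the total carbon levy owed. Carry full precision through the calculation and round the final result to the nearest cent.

£167,426.49

1 Jan – 27 Jan 2004: 27 days × 11 tonnes/day = 297 tonnes at £45.55/tonne → £13,528.35
28 Jan – 9 May 2004: 103 days × 11 tonnes/day = 1,133 tonnes at £24.50/tonne → £27,758.50
10 May – 31 Dec 2004: 236 days × 11 tonnes/day = 2,596 tonnes at £48.59/tonne → £126,139.64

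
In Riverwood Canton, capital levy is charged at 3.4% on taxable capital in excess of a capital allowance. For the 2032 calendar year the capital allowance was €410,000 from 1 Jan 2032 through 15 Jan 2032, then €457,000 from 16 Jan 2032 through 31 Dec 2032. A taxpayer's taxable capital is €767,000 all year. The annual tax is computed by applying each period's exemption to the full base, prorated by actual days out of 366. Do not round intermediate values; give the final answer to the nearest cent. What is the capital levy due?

1 Jan – 15 Jan 2032: 15 days, exemption €410,000 → (€767,000 − €410,000) × 3.4% × 15/366 = €497.4590
16 Jan – 31 Dec 2032: 351 days, exemption €457,000 → (€767,000 − €457,000) × 3.4% × 351/366 = €10,108.0328
Total = €10,605.4918

€10,605.49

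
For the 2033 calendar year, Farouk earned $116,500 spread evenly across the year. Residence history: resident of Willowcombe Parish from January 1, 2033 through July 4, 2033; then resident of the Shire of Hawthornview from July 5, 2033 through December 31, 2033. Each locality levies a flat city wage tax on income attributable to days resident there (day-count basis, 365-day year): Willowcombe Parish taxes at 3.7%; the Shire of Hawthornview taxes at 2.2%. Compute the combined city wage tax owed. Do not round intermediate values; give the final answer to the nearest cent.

$3,448.72

Willowcombe Parish, January 1 – July 4, 2033: 185 days → $116,500 × 3.7% × 185/365 = $2,184.7740
The Shire of Hawthornview, July 5 – December 31, 2033: 180 days → $116,500 × 2.2% × 180/365 = $1,263.9452
Total = $3,448.7192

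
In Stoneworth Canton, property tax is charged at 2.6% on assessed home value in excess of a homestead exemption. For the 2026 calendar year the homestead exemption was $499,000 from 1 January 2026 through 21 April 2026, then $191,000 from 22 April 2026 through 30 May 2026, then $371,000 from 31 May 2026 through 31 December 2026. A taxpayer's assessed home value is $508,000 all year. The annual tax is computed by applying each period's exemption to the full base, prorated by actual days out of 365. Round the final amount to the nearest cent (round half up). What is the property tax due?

1 January – 21 April 2026: 111 days, exemption $499,000 → ($508,000 − $499,000) × 2.6% × 111/365 = $71.1616
22 April – 30 May 2026: 39 days, exemption $191,000 → ($508,000 − $191,000) × 2.6% × 39/365 = $880.6521
31 May – 31 December 2026: 215 days, exemption $371,000 → ($508,000 − $371,000) × 2.6% × 215/365 = $2,098.1644
Total = $3,049.9781

$3,049.98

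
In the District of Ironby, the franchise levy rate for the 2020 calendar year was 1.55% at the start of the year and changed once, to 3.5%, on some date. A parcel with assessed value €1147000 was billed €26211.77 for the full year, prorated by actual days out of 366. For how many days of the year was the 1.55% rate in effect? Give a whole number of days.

228 days

Let d = days at the first rate; then 366 − d days at the second rate.
€1147000 × [1.55%·d + 3.5%·(366−d)] / 366 = €26211.77
Solving gives d = 228, so the new rate took effect on 16 August 2020.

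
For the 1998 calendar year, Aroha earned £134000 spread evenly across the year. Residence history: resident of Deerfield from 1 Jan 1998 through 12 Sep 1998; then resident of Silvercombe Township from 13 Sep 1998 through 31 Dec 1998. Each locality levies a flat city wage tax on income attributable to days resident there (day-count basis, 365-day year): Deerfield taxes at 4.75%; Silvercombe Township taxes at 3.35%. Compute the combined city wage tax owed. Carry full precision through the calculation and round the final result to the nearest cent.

£5799.63

Deerfield, 1 Jan – 12 Sep 1998: 255 days → £134000 × 4.75% × 255/365 = £4446.7808
Silvercombe Township, 13 Sep – 31 Dec 1998: 110 days → £134000 × 3.35% × 110/365 = £1352.8493
Total = £5799.6301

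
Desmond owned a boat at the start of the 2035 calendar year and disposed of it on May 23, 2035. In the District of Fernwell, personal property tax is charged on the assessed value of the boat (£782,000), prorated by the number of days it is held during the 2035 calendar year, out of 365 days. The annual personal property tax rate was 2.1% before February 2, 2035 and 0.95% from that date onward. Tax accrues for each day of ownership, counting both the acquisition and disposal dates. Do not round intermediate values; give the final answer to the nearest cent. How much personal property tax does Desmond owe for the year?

£3,698.97

January 1 – February 1, 2035: 32 days at 2.1% → £782,000 × 2.1% × 32/365 = £1,439.7370
February 2 – May 23, 2035: 111 days at 0.95% → £782,000 × 0.95% × 111/365 = £2,259.2301
Total = £3,698.9671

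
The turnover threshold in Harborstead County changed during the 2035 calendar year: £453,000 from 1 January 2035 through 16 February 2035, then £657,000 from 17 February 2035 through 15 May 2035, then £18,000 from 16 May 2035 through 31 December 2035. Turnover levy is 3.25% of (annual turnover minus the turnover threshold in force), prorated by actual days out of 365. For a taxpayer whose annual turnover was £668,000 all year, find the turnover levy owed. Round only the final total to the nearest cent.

1 January – 16 February 2035: 47 days, exemption £453,000 → (£668,000 − £453,000) × 3.25% × 47/365 = £899.7603
17 February – 15 May 2035: 88 days, exemption £657,000 → (£668,000 − £657,000) × 3.25% × 88/365 = £86.1918
16 May – 31 December 2035: 230 days, exemption £18,000 → (£668,000 − £18,000) × 3.25% × 230/365 = £13,311.6438
Total = £14,297.5959

£14,297.60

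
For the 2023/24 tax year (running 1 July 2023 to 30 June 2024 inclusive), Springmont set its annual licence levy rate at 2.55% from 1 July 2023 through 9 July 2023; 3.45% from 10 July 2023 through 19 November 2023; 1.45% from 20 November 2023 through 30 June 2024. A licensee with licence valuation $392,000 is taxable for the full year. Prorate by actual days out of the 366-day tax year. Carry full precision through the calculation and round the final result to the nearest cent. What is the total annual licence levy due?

$8,638.99

1 July – 9 July 2023: 9 days at 2.55% → $392,000 × 2.55% × 9/366 = $245.8033
10 July – 19 November 2023: 133 days at 3.45% → $392,000 × 3.45% × 133/366 = $4,914.4590
20 November 2023 – 30 June 2024: 224 days at 1.45% → $392,000 × 1.45% × 224/366 = $3,478.7322
Total = $8,638.9945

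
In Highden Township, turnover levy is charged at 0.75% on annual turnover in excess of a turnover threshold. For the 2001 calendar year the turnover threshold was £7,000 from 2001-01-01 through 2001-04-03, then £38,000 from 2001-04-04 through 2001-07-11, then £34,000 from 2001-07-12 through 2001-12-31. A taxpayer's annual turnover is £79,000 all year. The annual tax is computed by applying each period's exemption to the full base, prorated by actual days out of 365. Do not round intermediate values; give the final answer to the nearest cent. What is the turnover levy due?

£380.96

2001-01-01 to 2001-04-03: 93 days, exemption £7,000 → (£79,000 − £7,000) × 0.75% × 93/365 = £137.5890
2001-04-04 to 2001-07-11: 99 days, exemption £38,000 → (£79,000 − £38,000) × 0.75% × 99/365 = £83.4041
2001-07-12 to 2001-12-31: 173 days, exemption £34,000 → (£79,000 − £34,000) × 0.75% × 173/365 = £159.9658
Total = £380.9589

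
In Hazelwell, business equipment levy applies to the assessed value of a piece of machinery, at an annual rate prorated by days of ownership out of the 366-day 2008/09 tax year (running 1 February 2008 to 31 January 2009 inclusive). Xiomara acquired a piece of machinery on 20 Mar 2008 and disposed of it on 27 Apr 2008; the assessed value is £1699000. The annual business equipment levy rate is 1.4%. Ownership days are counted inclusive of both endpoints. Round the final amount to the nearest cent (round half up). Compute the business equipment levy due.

£2534.57

Days held (20 Mar – 27 Apr 2008): 39 out of 366
Tax = £1699000 × 1.4% × 39/366 = £2534.5738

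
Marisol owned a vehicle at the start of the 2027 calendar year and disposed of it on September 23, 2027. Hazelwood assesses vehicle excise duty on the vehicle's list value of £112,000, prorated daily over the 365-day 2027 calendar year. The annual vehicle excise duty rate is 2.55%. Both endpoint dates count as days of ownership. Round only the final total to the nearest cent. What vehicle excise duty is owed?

£2,081.36

Days held (January 1 – September 23, 2027): 266 out of 365
Tax = £112,000 × 2.55% × 266/365 = £2,081.3589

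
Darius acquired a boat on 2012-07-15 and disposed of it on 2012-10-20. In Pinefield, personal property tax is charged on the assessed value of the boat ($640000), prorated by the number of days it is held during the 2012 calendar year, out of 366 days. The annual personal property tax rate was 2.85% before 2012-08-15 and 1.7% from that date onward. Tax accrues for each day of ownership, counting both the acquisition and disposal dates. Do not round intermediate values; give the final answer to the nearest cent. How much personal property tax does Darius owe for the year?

2012-07-15 to 2012-08-14: 31 days at 2.85% → $640000 × 2.85% × 31/366 = $1544.9180
2012-08-15 to 2012-10-20: 67 days at 1.7% → $640000 × 1.7% × 67/366 = $1991.6940
Total = $3536.6120

$3536.61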